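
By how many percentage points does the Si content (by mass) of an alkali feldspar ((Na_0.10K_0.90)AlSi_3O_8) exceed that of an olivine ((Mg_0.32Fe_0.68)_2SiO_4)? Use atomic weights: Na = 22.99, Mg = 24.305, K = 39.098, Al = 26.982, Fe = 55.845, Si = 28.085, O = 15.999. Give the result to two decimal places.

Si in (Na_0.10K_0.90)AlSi_3O_8: molar mass 276.716 g/mol; 3×28.085 = 84.255 g → 30.45 wt%.
Si in (Mg_0.32Fe_0.68)_2SiO_4: molar mass 183.585 g/mol; 1×28.085 = 28.085 g → 15.30 wt%.
Difference = 30.45 − 15.30 = 15.15 percentage points.

15.15 percentage points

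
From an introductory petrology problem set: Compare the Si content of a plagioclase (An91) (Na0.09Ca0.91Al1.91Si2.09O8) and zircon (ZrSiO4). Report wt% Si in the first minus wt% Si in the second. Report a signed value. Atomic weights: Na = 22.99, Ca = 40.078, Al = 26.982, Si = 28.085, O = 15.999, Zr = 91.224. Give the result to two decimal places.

M(Na0.09Ca0.91Al1.91Si2.09O8) = 276.765 g/mol, so wt% Si = 58.698/276.765 × 100 = 21.21%.
M(ZrSiO4) = 183.305 g/mol, so wt% Si = 28.085/183.305 × 100 = 15.32%.
21.21 − 15.32 = 5.89 pp.

5.89 percentage points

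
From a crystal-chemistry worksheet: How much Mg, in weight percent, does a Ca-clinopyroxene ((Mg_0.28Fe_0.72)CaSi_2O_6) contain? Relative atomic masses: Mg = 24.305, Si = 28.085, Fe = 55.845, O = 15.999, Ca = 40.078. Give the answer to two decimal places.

2.84 weight percent

Molar mass of (Mg_0.28Fe_0.72)CaSi_2O_6: 0.28·24.305 + 0.72·55.845 + 1·40.078 + 2·28.085 + 6·15.999 = 239.256 g/mol.
Mass of Mg per formula unit: 0.28 × 24.305 = 6.805 g.
Weight fraction Mg = 6.805 / 239.256 = 0.0284.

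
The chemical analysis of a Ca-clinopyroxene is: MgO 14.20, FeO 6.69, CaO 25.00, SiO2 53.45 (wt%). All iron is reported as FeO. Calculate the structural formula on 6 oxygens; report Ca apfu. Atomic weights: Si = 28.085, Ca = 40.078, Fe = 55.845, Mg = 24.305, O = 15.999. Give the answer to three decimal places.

1.002 Ca apfu

14.20 wt% MgO ÷ 40.304 g/mol = 0.35232 mol, giving 0.35232 Mg and 0.35232 O.
6.69 wt% FeO ÷ 71.844 g/mol = 0.09312 mol, giving 0.09312 Fe and 0.09312 O.
25.00 wt% CaO ÷ 56.077 g/mol = 0.44582 mol, giving 0.44582 Ca and 0.44582 O.
53.45 wt% SiO2 ÷ 60.083 g/mol = 0.88960 mol, giving 0.88960 Si and 1.77920 O.
Oxygen sums to 2.67046; scaling by 6/2.67046 = 2.24680 puts the formula on 6 O.
Ca: 0.44582 × 2.24680 = 1.002 atoms per formula unit.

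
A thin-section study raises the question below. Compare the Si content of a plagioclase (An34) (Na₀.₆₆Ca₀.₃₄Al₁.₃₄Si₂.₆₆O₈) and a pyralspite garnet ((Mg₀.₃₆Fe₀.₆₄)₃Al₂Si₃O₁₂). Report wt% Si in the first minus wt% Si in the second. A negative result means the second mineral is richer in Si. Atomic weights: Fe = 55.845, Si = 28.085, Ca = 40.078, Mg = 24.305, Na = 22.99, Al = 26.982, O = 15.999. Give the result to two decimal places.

9.74 percentage points

Si in Na₀.₆₆Ca₀.₃₄Al₁.₃₄Si₂.₆₆O₈: molar mass 267.654 g/mol; 2.66×28.085 = 74.706 g → 27.91 wt%.
Si in (Mg₀.₃₆Fe₀.₆₄)₃Al₂Si₃O₁₂: molar mass 463.679 g/mol; 3×28.085 = 84.255 g → 18.17 wt%.
Difference = 27.91 − 18.17 = 9.74 percentage points.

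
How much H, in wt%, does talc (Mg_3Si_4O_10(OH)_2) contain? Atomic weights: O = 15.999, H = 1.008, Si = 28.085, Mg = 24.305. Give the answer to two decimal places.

0.53 wt%

M(Mg_3Si_4O_10(OH)_2) = 379.259 g/mol.
H contributes 2 × 1.008 = 2.016 g per mole.
2.016/379.259 = 0.0053 → 0.53%.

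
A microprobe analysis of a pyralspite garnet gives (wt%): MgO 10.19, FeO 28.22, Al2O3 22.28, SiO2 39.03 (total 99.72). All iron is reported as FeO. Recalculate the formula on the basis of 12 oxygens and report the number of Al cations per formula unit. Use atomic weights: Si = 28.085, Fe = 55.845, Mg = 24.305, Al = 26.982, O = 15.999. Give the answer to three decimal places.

2.017 Al apfu

MgO (M=40.304): mol = 0.25283; Mg = 0.25283, O = 0.25283.
FeO (M=71.844): mol = 0.39280; Fe = 0.39280, O = 0.39280.
Al2O3 (M=101.961): mol = 0.21851; Al = 0.43702, O = 0.65553.
SiO2 (M=60.083): mol = 0.64960; Si = 0.64960, O = 1.29920.
ΣO = 2.60036; factor = 12/ΣO = 4.61475.
Al apfu = 0.43702 × 4.61475 = 2.017.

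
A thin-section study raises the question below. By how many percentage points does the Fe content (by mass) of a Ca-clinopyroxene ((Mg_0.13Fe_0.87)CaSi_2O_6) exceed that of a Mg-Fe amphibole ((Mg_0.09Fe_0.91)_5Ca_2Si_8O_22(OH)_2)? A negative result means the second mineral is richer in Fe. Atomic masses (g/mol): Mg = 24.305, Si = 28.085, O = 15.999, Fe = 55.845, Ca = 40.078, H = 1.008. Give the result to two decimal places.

Fe in (Mg_0.13Fe_0.87)CaSi_2O_6: molar mass 243.987 g/mol; 0.87×55.845 = 48.585 g → 19.91 wt%.
Fe in (Mg_0.09Fe_0.91)_5Ca_2Si_8O_22(OH)_2: molar mass 955.860 g/mol; 4.55×55.845 = 254.095 g → 26.58 wt%.
Difference = 19.91 − 26.58 = -6.67 percentage points.

-6.67 percentage points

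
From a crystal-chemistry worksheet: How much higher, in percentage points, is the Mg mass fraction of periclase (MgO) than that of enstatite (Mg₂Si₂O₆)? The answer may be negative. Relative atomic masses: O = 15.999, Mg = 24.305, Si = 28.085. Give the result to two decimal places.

First mineral: 24.305 g Mg in 40.304 g formula = 60.30 wt% Mg.
Second mineral: 48.610 g Mg in 200.774 g formula = 24.21 wt% Mg.
60.30% − 24.21% gives a difference of 36.09 percentage points.

36.09 percentage points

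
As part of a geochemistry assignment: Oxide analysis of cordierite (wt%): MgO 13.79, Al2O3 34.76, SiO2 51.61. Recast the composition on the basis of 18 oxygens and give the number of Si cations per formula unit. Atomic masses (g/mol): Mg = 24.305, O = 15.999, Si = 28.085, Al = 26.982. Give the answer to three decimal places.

5.015 Si apfu

13.79 wt% MgO ÷ 40.304 g/mol = 0.34215 mol, giving 0.34215 Mg and 0.34215 O.
34.76 wt% Al2O3 ÷ 101.961 g/mol = 0.34091 mol, giving 0.68182 Al and 1.02273 O.
51.61 wt% SiO2 ÷ 60.083 g/mol = 0.85898 mol, giving 0.85898 Si and 1.71796 O.
Oxygen sums to 3.08284; scaling by 18/3.08284 = 5.83877 puts the formula on 18 O.
Si: 0.85898 × 5.83877 = 5.015 atoms per formula unit.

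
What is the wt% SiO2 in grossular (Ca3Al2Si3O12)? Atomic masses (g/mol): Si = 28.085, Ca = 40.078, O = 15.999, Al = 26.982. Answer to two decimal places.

40.02 wt%

Molar mass of Ca3Al2Si3O12 = 3*40.078 + 2*26.982 + 3*28.085 + 12*15.999 = 450.441 g/mol.
Each formula unit contains 3 Si, equivalent to 3/1 = 3.0000 mol SiO2.
M(SiO2) = 1×28.085 + 2×15.999 = 60.083 g/mol.
Mass of SiO2 per formula unit = 3.0000 × 60.083 = 180.249 g.
SiO2 wt% = 180.249 / 450.441 × 100 = 40.02%.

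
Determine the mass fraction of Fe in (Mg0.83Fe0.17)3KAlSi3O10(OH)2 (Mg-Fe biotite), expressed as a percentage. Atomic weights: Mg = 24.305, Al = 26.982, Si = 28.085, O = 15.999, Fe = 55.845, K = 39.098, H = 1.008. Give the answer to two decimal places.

Molar mass of (Mg0.83Fe0.17)3KAlSi3O10(OH)2: 2.49·24.305 + 0.51·55.845 + 1·39.098 + 1·26.982 + 3·28.085 + 12·15.999 + 2·1.008 = 433.339 g/mol.
Mass of Fe per formula unit: 0.51 × 55.845 = 28.481 g.
Weight fraction Fe = 28.481 / 433.339 = 0.0657.

6.57 weight percent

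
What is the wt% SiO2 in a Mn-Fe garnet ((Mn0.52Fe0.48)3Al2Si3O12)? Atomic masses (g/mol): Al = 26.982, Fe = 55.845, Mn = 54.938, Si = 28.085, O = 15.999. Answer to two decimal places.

36.32 wt%

Molar mass of (Mn0.52Fe0.48)3Al2Si3O12 = 1.56*54.938 + 1.44*55.845 + 2*26.982 + 3*28.085 + 12*15.999 = 496.327 g/mol.
Each formula unit contains 3 Si, equivalent to 3/1 = 3.0000 mol SiO2.
M(SiO2) = 1×28.085 + 2×15.999 = 60.083 g/mol.
Mass of SiO2 per formula unit = 3.0000 × 60.083 = 180.249 g.
SiO2 wt% = 180.249 / 496.327 × 100 = 36.32%.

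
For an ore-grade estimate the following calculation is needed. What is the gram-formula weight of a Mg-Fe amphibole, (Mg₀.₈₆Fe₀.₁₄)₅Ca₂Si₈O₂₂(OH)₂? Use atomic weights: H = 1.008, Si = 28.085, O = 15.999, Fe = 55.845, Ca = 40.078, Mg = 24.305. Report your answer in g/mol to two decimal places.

Mg: 4.30 × 24.305 = 104.5115
Fe: 0.70 × 55.845 = 39.0915
Ca: 2 × 40.078 = 80.1560
Si: 8 × 28.085 = 224.6800
O: 24 × 15.999 = 383.9760
H: 2 × 1.008 = 2.0160
Summing the contributions gives the formula mass.

834.43 g/mol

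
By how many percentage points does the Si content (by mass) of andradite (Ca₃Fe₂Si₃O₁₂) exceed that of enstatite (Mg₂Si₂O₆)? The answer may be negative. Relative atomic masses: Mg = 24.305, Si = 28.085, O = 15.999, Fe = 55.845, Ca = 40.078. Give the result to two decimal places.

-11.40 percentage points

First mineral: 84.255 g Si in 508.167 g formula = 16.58 wt% Si.
Second mineral: 56.170 g Si in 200.774 g formula = 27.98 wt% Si.
16.58% − 27.98% gives a difference of -11.40 percentage points.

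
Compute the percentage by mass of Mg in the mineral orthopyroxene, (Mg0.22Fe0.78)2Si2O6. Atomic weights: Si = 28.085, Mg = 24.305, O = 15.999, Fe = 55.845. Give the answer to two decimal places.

4.28 weight percent

Formula mass = 0.44*24.305 + 1.56*55.845 + 2*28.085 + 6*15.999 = 249.976 g/mol, of which 10.694 g is Mg.
So Mg makes up 10.694/249.976 = 0.0428 of the mass, i.e. 4.28%.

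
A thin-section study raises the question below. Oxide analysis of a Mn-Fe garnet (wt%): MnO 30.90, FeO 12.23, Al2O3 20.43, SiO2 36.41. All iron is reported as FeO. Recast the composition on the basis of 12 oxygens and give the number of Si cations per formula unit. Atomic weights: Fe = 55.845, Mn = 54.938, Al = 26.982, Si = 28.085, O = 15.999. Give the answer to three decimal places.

30.90 wt% MnO ÷ 70.937 g/mol = 0.43560 mol, giving 0.43560 Mn and 0.43560 O.
12.23 wt% FeO ÷ 71.844 g/mol = 0.17023 mol, giving 0.17023 Fe and 0.17023 O.
20.43 wt% Al2O3 ÷ 101.961 g/mol = 0.20037 mol, giving 0.40074 Al and 0.60111 O.
36.41 wt% SiO2 ÷ 60.083 g/mol = 0.60600 mol, giving 0.60600 Si and 1.21200 O.
Oxygen sums to 2.41894; scaling by 12/2.41894 = 4.96085 puts the formula on 12 O.
Si: 0.60600 × 4.96085 = 3.006 atoms per formula unit.

3.006 Si apfu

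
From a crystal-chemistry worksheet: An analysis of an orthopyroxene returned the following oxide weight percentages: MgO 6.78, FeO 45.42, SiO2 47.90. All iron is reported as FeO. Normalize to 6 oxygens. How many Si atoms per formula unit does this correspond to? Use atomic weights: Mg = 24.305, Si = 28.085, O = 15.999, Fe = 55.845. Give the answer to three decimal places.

MgO: 6.78/40.304 = 0.16822 mol → 0.16822 mol Mg, 0.16822 mol O.
FeO: 45.42/71.844 = 0.63220 mol → 0.63220 mol Fe, 0.63220 mol O.
SiO2: 47.90/60.083 = 0.79723 mol → 0.79723 mol Si, 1.59446 mol O.
Total oxygen = 2.39488 mol. Normalization factor = 6/2.39488 = 2.50534.
Si per 6 O = 0.79723 × 2.50534 = 1.997.

1.997 Si apfu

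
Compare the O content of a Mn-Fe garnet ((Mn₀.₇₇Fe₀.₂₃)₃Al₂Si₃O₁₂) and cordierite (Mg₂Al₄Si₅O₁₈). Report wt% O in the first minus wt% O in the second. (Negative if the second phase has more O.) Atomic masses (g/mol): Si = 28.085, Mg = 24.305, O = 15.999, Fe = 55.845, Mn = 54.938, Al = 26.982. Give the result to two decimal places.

-10.50 percentage points

First mineral: 191.988 g O in 495.647 g formula = 38.73 wt% O.
Second mineral: 287.982 g O in 584.945 g formula = 49.23 wt% O.
38.73% − 49.23% gives a difference of -10.50 percentage points.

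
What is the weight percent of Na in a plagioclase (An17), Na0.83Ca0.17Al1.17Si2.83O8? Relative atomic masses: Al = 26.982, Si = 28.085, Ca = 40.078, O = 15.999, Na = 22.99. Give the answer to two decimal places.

7.20 wt%

M(Na0.83Ca0.17Al1.17Si2.83O8) = 264.936 g/mol.
Na contributes 0.83 × 22.99 = 19.082 g per mole.
19.082/264.936 = 0.0720 → 7.20%.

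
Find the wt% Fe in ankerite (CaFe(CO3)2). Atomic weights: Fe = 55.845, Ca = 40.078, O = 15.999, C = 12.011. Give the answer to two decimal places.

Formula mass = 1*40.078 + 1*55.845 + 2*12.011 + 6*15.999 = 215.939 g/mol, of which 55.845 g is Fe.
So Fe makes up 55.845/215.939 = 0.2586 of the mass, i.e. 25.86%.

25.86 mass %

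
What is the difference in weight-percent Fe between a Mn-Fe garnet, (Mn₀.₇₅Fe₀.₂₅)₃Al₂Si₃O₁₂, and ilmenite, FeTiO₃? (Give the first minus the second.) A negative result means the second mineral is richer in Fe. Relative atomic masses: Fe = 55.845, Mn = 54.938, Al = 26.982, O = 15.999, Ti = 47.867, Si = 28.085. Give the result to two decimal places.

First mineral: 41.884 g Fe in 495.701 g formula = 8.45 wt% Fe.
Second mineral: 55.845 g Fe in 151.709 g formula = 36.81 wt% Fe.
8.45% − 36.81% gives a difference of -28.36 percentage points.

-28.36 percentage points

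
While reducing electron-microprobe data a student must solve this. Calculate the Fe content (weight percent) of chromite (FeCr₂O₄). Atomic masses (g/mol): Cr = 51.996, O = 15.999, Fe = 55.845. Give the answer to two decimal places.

Molar mass of FeCr₂O₄: 1*55.845 + 2*51.996 + 4*15.999 = 223.833 g/mol.
Mass of Fe per formula unit: 1 × 55.845 = 55.845 g.
Weight fraction Fe = 55.845 / 223.833 = 0.2495.

24.95 weight percent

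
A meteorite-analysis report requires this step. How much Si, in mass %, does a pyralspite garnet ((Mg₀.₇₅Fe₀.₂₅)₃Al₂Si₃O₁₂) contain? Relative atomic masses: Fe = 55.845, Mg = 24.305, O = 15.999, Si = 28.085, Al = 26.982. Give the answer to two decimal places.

19.74 mass %

Molar mass of (Mg₀.₇₅Fe₀.₂₅)₃Al₂Si₃O₁₂: 2.25×24.305 + 0.75×55.845 + 2×26.982 + 3×28.085 + 12×15.999 = 426.777 g/mol.
Mass of Si per formula unit: 3 × 28.085 = 84.255 g.
Weight fraction Si = 84.255 / 426.777 = 0.1974.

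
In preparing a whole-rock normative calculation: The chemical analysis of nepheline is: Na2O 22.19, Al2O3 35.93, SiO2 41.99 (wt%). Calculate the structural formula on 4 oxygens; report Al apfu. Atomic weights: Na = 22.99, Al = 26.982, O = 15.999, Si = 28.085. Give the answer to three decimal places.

1.002 Al apfu

Na2O: 22.19/61.979 = 0.35802 mol → 0.71604 mol Na, 0.35802 mol O.
Al2O3: 35.93/101.961 = 0.35239 mol → 0.70478 mol Al, 1.05717 mol O.
SiO2: 41.99/60.083 = 0.69887 mol → 0.69887 mol Si, 1.39774 mol O.
Total oxygen = 2.81293 mol. Normalization factor = 4/2.81293 = 1.42200.
Al per 4 O = 0.70478 × 1.42200 = 1.002.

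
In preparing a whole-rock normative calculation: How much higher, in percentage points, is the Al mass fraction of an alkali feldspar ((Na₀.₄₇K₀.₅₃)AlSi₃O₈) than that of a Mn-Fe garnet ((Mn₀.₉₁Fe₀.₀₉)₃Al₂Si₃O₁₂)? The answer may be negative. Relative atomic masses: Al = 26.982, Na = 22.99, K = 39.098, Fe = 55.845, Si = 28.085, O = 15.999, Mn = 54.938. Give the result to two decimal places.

M((Na₀.₄₇K₀.₅₃)AlSi₃O₈) = 270.756 g/mol, so wt% Al = 26.982/270.756 × 100 = 9.97%.
M((Mn₀.₉₁Fe₀.₀₉)₃Al₂Si₃O₁₂) = 495.266 g/mol, so wt% Al = 53.964/495.266 × 100 = 10.90%.
9.97 − 10.90 = -0.93 pp.

-0.93 percentage points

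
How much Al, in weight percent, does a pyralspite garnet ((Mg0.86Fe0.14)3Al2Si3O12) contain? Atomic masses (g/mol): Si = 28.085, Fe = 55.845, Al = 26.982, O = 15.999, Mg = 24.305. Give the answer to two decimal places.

Molar mass of (Mg0.86Fe0.14)3Al2Si3O12: 2.58×24.305 + 0.42×55.845 + 2×26.982 + 3×28.085 + 12×15.999 = 416.369 g/mol.
Mass of Al per formula unit: 2 × 26.982 = 53.964 g.
Weight fraction Al = 53.964 / 416.369 = 0.1296.

12.96 weight percent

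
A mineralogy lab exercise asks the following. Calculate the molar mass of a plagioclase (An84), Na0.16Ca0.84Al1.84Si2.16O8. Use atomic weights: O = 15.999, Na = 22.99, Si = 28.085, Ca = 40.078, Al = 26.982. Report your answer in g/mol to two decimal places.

275.65 g/mol

Na: 0.16 × 22.99 = 3.6784
Ca: 0.84 × 40.078 = 33.6655
Al: 1.84 × 26.982 = 49.6469
Si: 2.16 × 28.085 = 60.6636
O: 8 × 15.999 = 127.9920
Summing the contributions gives the formula mass.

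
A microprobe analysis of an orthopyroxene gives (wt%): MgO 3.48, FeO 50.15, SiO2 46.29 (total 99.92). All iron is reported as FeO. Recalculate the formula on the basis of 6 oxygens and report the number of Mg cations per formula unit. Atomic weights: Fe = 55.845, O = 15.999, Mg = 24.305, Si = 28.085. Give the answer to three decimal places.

0.223 Mg apfu

MgO: 3.48/40.304 = 0.08634 mol → 0.08634 mol Mg, 0.08634 mol O.
FeO: 50.15/71.844 = 0.69804 mol → 0.69804 mol Fe, 0.69804 mol O.
SiO2: 46.29/60.083 = 0.77043 mol → 0.77043 mol Si, 1.54086 mol O.
Total oxygen = 2.32524 mol. Normalization factor = 6/2.32524 = 2.58038.
Mg per 6 O = 0.08634 × 2.58038 = 0.223.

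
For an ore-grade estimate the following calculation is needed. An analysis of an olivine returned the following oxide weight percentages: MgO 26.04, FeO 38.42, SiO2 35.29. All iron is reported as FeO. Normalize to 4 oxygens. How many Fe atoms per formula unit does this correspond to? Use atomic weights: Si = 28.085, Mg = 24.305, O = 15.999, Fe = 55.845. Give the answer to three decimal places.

MgO (M=40.304): mol = 0.64609; Mg = 0.64609, O = 0.64609.
FeO (M=71.844): mol = 0.53477; Fe = 0.53477, O = 0.53477.
SiO2 (M=60.083): mol = 0.58735; Si = 0.58735, O = 1.17470.
ΣO = 2.35556; factor = 4/ΣO = 1.69811.
Fe apfu = 0.53477 × 1.69811 = 0.908.

0.908 Fe apfu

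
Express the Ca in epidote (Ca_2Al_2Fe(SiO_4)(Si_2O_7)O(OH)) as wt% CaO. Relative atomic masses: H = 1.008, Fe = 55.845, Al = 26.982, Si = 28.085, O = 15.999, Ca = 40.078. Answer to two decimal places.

23.21 wt%

Molar mass of Ca_2Al_2Fe(SiO_4)(Si_2O_7)O(OH) = 2×40.078 + 2×26.982 + 1×55.845 + 3×28.085 + 13×15.999 + 1×1.008 = 483.215 g/mol.
Each formula unit contains 2 Ca, equivalent to 2/1 = 2.0000 mol CaO.
M(CaO) = 1×40.078 + 1×15.999 = 56.077 g/mol.
Mass of CaO per formula unit = 2.0000 × 56.077 = 112.154 g.
CaO wt% = 112.154 / 483.215 × 100 = 23.21%.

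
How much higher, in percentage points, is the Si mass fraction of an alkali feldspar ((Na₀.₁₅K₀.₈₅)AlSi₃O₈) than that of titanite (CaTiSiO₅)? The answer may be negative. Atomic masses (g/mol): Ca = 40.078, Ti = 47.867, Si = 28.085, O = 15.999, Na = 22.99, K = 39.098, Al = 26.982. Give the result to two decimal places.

M((Na₀.₁₅K₀.₈₅)AlSi₃O₈) = 275.911 g/mol, so wt% Si = 84.255/275.911 × 100 = 30.54%.
M(CaTiSiO₅) = 196.025 g/mol, so wt% Si = 28.085/196.025 × 100 = 14.33%.
30.54 − 14.33 = 16.21 pp.

16.21 percentage points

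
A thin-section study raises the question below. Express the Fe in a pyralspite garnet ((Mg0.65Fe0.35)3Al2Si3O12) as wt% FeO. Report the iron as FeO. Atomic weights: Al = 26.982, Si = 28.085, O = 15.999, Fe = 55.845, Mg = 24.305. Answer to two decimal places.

M((Mg0.65Fe0.35)3Al2Si3O12) = 436.239 g/mol; M(FeO) = 71.844 g/mol.
Moles FeO per formula unit = 1.05 Fe ÷ 1 = 1.0500.
FeO fraction = (1.0500 × 71.844) / 436.239 = 75.436/436.239 = 0.1729.

17.29 wt%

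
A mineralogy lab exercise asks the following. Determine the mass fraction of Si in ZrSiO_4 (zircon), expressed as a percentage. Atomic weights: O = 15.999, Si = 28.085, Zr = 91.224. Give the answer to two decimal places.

Formula mass = 1×91.224 + 1×28.085 + 4×15.999 = 183.305 g/mol, of which 28.085 g is Si.
So Si makes up 28.085/183.305 = 0.1532 of the mass, i.e. 15.32%.

15.32 wt%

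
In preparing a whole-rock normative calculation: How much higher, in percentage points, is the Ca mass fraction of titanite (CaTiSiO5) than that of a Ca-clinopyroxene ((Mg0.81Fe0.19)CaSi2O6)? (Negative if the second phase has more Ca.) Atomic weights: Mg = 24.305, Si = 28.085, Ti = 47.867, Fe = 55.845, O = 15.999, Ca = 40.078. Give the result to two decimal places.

2.44 percentage points

First mineral: 40.078 g Ca in 196.025 g formula = 20.45 wt% Ca.
Second mineral: 40.078 g Ca in 222.540 g formula = 18.01 wt% Ca.
20.45% − 18.01% gives a difference of 2.44 percentage points.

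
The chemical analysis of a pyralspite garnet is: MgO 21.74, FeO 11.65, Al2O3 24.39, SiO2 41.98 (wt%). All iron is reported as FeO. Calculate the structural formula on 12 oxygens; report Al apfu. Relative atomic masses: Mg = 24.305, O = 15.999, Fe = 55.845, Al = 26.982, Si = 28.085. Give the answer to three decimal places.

2.038 Al apfu

MgO: 21.74/40.304 = 0.53940 mol → 0.53940 mol Mg, 0.53940 mol O.
FeO: 11.65/71.844 = 0.16216 mol → 0.16216 mol Fe, 0.16216 mol O.
Al2O3: 24.39/101.961 = 0.23921 mol → 0.47842 mol Al, 0.71763 mol O.
SiO2: 41.98/60.083 = 0.69870 mol → 0.69870 mol Si, 1.39740 mol O.
Total oxygen = 2.81659 mol. Normalization factor = 12/2.81659 = 4.26047.
Al per 12 O = 0.47842 × 4.26047 = 2.038.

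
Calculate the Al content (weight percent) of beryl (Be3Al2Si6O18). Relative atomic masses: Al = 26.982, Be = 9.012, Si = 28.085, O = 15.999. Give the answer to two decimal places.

Molar mass of Be3Al2Si6O18: 3·9.012 + 2·26.982 + 6·28.085 + 18·15.999 = 537.492 g/mol.
Mass of Al per formula unit: 2 × 26.982 = 53.964 g.
Weight fraction Al = 53.964 / 537.492 = 0.1004.

10.04 weight percent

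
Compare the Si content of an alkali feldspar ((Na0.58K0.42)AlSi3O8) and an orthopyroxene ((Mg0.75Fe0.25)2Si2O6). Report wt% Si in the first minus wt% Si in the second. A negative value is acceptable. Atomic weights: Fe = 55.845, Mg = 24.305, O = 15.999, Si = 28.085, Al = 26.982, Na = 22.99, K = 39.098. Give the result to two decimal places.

First mineral: 84.255 g Si in 268.984 g formula = 31.32 wt% Si.
Second mineral: 56.170 g Si in 216.544 g formula = 25.94 wt% Si.
31.32% − 25.94% gives a difference of 5.38 percentage points.

5.38 percentage points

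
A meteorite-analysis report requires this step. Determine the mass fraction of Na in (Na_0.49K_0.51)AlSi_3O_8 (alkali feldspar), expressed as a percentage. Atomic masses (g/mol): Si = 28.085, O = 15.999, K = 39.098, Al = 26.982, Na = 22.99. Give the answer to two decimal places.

4.17 weight percent

Molar mass of (Na_0.49K_0.51)AlSi_3O_8: 0.49×22.99 + 0.51×39.098 + 1×26.982 + 3×28.085 + 8×15.999 = 270.434 g/mol.
Mass of Na per formula unit: 0.49 × 22.99 = 11.265 g.
Weight fraction Na = 11.265 / 270.434 = 0.0417.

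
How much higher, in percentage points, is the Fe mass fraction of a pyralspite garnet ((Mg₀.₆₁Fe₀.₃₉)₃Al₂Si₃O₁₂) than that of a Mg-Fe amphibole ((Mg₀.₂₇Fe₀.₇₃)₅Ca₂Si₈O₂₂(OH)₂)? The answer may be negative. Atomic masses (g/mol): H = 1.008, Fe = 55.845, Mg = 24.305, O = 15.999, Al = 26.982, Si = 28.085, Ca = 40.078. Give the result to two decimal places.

-7.13 percentage points

First mineral: 65.339 g Fe in 440.024 g formula = 14.85 wt% Fe.
Second mineral: 203.834 g Fe in 927.474 g formula = 21.98 wt% Fe.
14.85% − 21.98% gives a difference of -7.13 percentage points.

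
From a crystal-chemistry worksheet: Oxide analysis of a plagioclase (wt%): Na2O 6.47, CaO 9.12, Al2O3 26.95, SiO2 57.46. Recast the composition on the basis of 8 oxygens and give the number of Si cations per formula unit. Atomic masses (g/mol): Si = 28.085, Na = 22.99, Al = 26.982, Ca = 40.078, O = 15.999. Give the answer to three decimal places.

2.574 Si apfu

Na2O (M=61.979): mol = 0.10439; Na = 0.20878, O = 0.10439.
CaO (M=56.077): mol = 0.16263; Ca = 0.16263, O = 0.16263.
Al2O3 (M=101.961): mol = 0.26432; Al = 0.52864, O = 0.79296.
SiO2 (M=60.083): mol = 0.95634; Si = 0.95634, O = 1.91268.
ΣO = 2.97266; factor = 8/ΣO = 2.69119.
Si apfu = 0.95634 × 2.69119 = 2.574.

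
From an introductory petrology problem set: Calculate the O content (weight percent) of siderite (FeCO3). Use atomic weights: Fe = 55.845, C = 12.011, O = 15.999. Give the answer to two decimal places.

41.43 weight percent

Molar mass of FeCO3: 1*55.845 + 1*12.011 + 3*15.999 = 115.853 g/mol.
Mass of O per formula unit: 3 × 15.999 = 47.997 g.
Weight fraction O = 47.997 / 115.853 = 0.4143.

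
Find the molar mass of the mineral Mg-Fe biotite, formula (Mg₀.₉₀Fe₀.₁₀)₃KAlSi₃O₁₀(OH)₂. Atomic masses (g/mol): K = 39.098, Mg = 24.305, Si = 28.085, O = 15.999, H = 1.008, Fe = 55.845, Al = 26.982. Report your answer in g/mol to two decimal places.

The formula mass is the sum 2.70(24.305) + 0.30(55.845) + 1(39.098) + 1(26.982) + 3(28.085) + 12(15.999) + 2(1.008).

426.72 g/mol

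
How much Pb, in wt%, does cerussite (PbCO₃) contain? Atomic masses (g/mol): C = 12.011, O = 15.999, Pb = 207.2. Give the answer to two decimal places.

Formula mass = 1·207.2 + 1·12.011 + 3·15.999 = 267.208 g/mol, of which 207.200 g is Pb.
So Pb makes up 207.200/267.208 = 0.7754 of the mass, i.e. 77.54%.

77.54 wt%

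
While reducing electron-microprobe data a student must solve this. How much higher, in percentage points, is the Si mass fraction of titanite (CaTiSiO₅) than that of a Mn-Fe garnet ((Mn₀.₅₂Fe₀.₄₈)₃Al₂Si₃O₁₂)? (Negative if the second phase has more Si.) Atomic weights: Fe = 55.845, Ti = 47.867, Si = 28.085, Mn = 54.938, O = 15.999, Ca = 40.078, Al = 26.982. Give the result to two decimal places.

Si in CaTiSiO₅: molar mass 196.025 g/mol; 1×28.085 = 28.085 g → 14.33 wt%.
Si in (Mn₀.₅₂Fe₀.₄₈)₃Al₂Si₃O₁₂: molar mass 496.327 g/mol; 3×28.085 = 84.255 g → 16.98 wt%.
Difference = 14.33 − 16.98 = -2.65 percentage points.

-2.65 percentage points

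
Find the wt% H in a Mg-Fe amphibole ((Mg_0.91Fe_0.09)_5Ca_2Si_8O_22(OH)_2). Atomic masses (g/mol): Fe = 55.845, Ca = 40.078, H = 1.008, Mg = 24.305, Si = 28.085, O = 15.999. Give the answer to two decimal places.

Molar mass of (Mg_0.91Fe_0.09)_5Ca_2Si_8O_22(OH)_2: 4.55·24.305 + 0.45·55.845 + 2·40.078 + 8·28.085 + 24·15.999 + 2·1.008 = 826.546 g/mol.
Mass of H per formula unit: 2 × 1.008 = 2.016 g.
Weight fraction H = 2.016 / 826.546 = 0.0024.

0.24 mass %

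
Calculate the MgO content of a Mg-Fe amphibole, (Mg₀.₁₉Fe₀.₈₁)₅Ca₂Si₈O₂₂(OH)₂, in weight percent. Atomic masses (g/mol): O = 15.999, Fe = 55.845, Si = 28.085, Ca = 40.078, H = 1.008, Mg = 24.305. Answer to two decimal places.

4.07 wt%

Formula mass = 940.090 g/mol.
0.95 Mg → 0.9500 mol MgO per formula unit; M(MgO) = 40.304, so MgO mass = 38.289 g.
38.289/940.090 × 100 = 4.07 wt%.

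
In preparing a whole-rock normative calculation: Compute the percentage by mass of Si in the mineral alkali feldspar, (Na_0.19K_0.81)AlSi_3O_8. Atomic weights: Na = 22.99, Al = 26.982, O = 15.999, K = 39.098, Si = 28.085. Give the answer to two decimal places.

30.61 mass %

Formula mass = 0.19*22.99 + 0.81*39.098 + 1*26.982 + 3*28.085 + 8*15.999 = 275.266 g/mol, of which 84.255 g is Si.
So Si makes up 84.255/275.266 = 0.3061 of the mass, i.e. 30.61%.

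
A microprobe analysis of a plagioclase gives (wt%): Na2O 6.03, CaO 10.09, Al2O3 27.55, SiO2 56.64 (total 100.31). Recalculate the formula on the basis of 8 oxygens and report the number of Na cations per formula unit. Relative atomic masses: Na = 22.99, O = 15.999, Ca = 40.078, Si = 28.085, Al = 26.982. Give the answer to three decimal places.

0.524 Na apfu

Na2O (M=61.979): mol = 0.09729; Na = 0.19458, O = 0.09729.
CaO (M=56.077): mol = 0.17993; Ca = 0.17993, O = 0.17993.
Al2O3 (M=101.961): mol = 0.27020; Al = 0.54040, O = 0.81060.
SiO2 (M=60.083): mol = 0.94270; Si = 0.94270, O = 1.88540.
ΣO = 2.97322; factor = 8/ΣO = 2.69069.
Na apfu = 0.19458 × 2.69069 = 0.524.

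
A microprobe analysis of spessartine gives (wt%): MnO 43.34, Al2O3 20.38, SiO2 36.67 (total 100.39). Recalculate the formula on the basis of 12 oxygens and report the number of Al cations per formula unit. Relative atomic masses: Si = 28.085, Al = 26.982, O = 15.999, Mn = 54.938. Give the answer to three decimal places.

1.973 Al apfu

MnO (M=70.937): mol = 0.61096; Mn = 0.61096, O = 0.61096.
Al2O3 (M=101.961): mol = 0.19988; Al = 0.39976, O = 0.59964.
SiO2 (M=60.083): mol = 0.61032; Si = 0.61032, O = 1.22064.
ΣO = 2.43124; factor = 12/ΣO = 4.93575.
Al apfu = 0.39976 × 4.93575 = 1.973.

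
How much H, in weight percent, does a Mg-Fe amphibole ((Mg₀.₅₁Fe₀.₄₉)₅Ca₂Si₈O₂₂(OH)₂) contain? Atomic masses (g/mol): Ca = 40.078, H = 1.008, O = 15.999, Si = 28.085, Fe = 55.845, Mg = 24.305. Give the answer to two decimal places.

0.23 weight percent

Molar mass of (Mg₀.₅₁Fe₀.₄₉)₅Ca₂Si₈O₂₂(OH)₂: 2.55·24.305 + 2.45·55.845 + 2·40.078 + 8·28.085 + 24·15.999 + 2·1.008 = 889.626 g/mol.
Mass of H per formula unit: 2 × 1.008 = 2.016 g.
Weight fraction H = 2.016 / 889.626 = 0.0023.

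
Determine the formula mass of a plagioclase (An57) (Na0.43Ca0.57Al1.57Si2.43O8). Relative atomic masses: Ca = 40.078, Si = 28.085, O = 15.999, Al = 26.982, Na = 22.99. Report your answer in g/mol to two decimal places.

271.33 g/mol

The formula mass is the sum 0.43·22.99 + 0.57·40.078 + 1.57·26.982 + 2.43·28.085 + 8·15.999.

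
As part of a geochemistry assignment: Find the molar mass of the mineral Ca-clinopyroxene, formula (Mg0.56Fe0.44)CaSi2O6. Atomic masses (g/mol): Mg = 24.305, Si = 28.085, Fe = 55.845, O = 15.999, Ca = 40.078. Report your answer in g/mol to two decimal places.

M = 0.56(24.305) + 0.44(55.845) + 1(40.078) + 2(28.085) + 6(15.999)

230.42 g/mol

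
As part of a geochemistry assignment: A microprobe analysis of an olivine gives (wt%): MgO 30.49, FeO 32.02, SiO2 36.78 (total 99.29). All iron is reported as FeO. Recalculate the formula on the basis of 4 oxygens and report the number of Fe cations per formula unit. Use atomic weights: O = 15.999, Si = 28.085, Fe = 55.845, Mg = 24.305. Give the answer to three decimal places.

30.49 wt% MgO ÷ 40.304 g/mol = 0.75650 mol, giving 0.75650 Mg and 0.75650 O.
32.02 wt% FeO ÷ 71.844 g/mol = 0.44569 mol, giving 0.44569 Fe and 0.44569 O.
36.78 wt% SiO2 ÷ 60.083 g/mol = 0.61215 mol, giving 0.61215 Si and 1.22430 O.
Oxygen sums to 2.42649; scaling by 4/2.42649 = 1.64847 puts the formula on 4 O.
Fe: 0.44569 × 1.64847 = 0.735 atoms per formula unit.

0.735 Fe apfu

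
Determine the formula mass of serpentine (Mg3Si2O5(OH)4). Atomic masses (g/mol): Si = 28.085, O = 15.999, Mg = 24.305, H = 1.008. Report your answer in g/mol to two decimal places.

M = 3×24.305 + 2×28.085 + 9×15.999 + 4×1.008

277.11 g/mol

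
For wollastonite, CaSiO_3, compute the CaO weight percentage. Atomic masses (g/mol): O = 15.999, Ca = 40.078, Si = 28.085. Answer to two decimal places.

Formula mass = 116.160 g/mol.
1 Ca → 1.0000 mol CaO per formula unit; M(CaO) = 56.077, so CaO mass = 56.077 g.
56.077/116.160 × 100 = 48.28 wt%.

48.28 wt%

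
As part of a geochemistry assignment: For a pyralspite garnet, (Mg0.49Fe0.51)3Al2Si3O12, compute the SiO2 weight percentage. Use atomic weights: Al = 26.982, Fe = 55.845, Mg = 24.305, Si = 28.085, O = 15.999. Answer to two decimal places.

Formula mass = 451.378 g/mol.
3 Si → 3.0000 mol SiO2 per formula unit; M(SiO2) = 60.083, so SiO2 mass = 180.249 g.
180.249/451.378 × 100 = 39.93 wt%.

39.93 wt%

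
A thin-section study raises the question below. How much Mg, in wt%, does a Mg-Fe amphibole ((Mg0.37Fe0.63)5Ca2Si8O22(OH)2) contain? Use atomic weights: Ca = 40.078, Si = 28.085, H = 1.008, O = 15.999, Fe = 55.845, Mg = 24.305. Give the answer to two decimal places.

Molar mass of (Mg0.37Fe0.63)5Ca2Si8O22(OH)2: 1.85*24.305 + 3.15*55.845 + 2*40.078 + 8*28.085 + 24*15.999 + 2*1.008 = 911.704 g/mol.
Mass of Mg per formula unit: 1.85 × 24.305 = 44.964 g.
Weight fraction Mg = 44.964 / 911.704 = 0.0493.

4.93 wt%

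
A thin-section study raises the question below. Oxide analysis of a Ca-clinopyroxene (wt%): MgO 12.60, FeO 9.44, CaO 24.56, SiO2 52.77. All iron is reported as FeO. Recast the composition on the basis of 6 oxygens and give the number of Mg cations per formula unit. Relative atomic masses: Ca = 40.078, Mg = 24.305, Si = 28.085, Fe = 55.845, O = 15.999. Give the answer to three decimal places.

0.711 Mg apfu

MgO (M=40.304): mol = 0.31262; Mg = 0.31262, O = 0.31262.
FeO (M=71.844): mol = 0.13140; Fe = 0.13140, O = 0.13140.
CaO (M=56.077): mol = 0.43797; Ca = 0.43797, O = 0.43797.
SiO2 (M=60.083): mol = 0.87829; Si = 0.87829, O = 1.75658.
ΣO = 2.63857; factor = 6/ΣO = 2.27396.
Mg apfu = 0.31262 × 2.27396 = 0.711.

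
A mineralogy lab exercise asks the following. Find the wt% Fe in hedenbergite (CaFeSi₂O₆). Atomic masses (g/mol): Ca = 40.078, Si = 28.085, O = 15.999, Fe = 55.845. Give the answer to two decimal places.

M(CaFeSi₂O₆) = 248.087 g/mol.
Fe contributes 1 × 55.845 = 55.845 g per mole.
55.845/248.087 = 0.2251 → 22.51%.

22.51 wt%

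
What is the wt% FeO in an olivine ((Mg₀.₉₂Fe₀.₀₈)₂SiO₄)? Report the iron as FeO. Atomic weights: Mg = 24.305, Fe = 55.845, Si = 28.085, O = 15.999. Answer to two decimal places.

7.89 wt%

M((Mg₀.₉₂Fe₀.₀₈)₂SiO₄) = 145.737 g/mol; M(FeO) = 71.844 g/mol.
Moles FeO per formula unit = 0.16 Fe ÷ 1 = 0.1600.
FeO fraction = (0.1600 × 71.844) / 145.737 = 11.495/145.737 = 0.0789.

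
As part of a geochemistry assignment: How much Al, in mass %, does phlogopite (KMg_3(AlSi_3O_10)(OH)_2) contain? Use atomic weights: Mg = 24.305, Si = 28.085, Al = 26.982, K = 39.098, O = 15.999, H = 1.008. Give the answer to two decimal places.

Molar mass of KMg_3(AlSi_3O_10)(OH)_2: 1·39.098 + 3·24.305 + 1·26.982 + 3·28.085 + 12·15.999 + 2·1.008 = 417.254 g/mol.
Mass of Al per formula unit: 1 × 26.982 = 26.982 g.
Weight fraction Al = 26.982 / 417.254 = 0.0647.

6.47 mass %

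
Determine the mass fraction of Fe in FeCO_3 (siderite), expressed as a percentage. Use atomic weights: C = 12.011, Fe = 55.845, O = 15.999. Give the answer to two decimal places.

Formula mass = 1×55.845 + 1×12.011 + 3×15.999 = 115.853 g/mol, of which 55.845 g is Fe.
So Fe makes up 55.845/115.853 = 0.4820 of the mass, i.e. 48.20%.

48.20 weight percent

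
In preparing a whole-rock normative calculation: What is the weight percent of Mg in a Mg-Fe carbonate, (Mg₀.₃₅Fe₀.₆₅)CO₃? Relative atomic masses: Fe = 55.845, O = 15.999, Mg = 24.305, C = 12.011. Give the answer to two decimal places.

8.12 mass %

M((Mg₀.₃₅Fe₀.₆₅)CO₃) = 104.814 g/mol.
Mg contributes 0.35 × 24.305 = 8.507 g per mole.
8.507/104.814 = 0.0812 → 8.12%.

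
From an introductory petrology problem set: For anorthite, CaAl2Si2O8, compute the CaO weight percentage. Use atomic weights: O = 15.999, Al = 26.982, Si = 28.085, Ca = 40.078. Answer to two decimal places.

20.16 wt%

Formula mass = 278.204 g/mol.
1 Ca → 1.0000 mol CaO per formula unit; M(CaO) = 56.077, so CaO mass = 56.077 g.
56.077/278.204 × 100 = 20.16 wt%.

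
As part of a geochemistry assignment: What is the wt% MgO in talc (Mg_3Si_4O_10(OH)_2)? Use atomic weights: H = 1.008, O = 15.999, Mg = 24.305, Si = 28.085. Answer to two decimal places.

M(Mg_3Si_4O_10(OH)_2) = 379.259 g/mol; M(MgO) = 40.304 g/mol.
Moles MgO per formula unit = 3 Mg ÷ 1 = 3.0000.
MgO fraction = (3.0000 × 40.304) / 379.259 = 120.912/379.259 = 0.3188.

31.88 wt%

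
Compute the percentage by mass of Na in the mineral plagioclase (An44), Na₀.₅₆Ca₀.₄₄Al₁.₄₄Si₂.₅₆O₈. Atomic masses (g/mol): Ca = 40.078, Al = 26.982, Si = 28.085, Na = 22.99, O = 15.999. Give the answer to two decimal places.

M(Na₀.₅₆Ca₀.₄₄Al₁.₄₄Si₂.₅₆O₈) = 269.252 g/mol.
Na contributes 0.56 × 22.99 = 12.874 g per mole.
12.874/269.252 = 0.0478 → 4.78%.

4.78 wt%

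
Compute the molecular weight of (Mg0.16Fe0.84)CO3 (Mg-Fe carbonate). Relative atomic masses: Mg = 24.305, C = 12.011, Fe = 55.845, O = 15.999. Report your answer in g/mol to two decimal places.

110.81 g/mol

Mg: 0.16 × 24.305 = 3.8888
Fe: 0.84 × 55.845 = 46.9098
C: 1 × 12.011 = 12.0110
O: 3 × 15.999 = 47.9970
Summing the contributions gives the formula mass.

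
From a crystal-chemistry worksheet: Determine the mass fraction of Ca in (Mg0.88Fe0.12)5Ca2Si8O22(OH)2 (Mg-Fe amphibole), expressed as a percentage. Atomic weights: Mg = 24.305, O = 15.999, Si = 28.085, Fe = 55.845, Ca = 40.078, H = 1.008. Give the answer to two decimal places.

Molar mass of (Mg0.88Fe0.12)5Ca2Si8O22(OH)2: 4.40×24.305 + 0.60×55.845 + 2×40.078 + 8×28.085 + 24×15.999 + 2×1.008 = 831.277 g/mol.
Mass of Ca per formula unit: 2 × 40.078 = 80.156 g.
Weight fraction Ca = 80.156 / 831.277 = 0.0964.

9.64 weight percent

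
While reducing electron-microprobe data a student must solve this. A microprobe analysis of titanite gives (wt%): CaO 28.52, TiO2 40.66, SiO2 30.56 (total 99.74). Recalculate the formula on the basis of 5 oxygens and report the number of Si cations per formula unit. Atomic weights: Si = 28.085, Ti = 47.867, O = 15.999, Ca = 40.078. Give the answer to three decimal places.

1.000 Si apfu

28.52 wt% CaO ÷ 56.077 g/mol = 0.50859 mol, giving 0.50859 Ca and 0.50859 O.
40.66 wt% TiO2 ÷ 79.865 g/mol = 0.50911 mol, giving 0.50911 Ti and 1.01822 O.
30.56 wt% SiO2 ÷ 60.083 g/mol = 0.50863 mol, giving 0.50863 Si and 1.01726 O.
Oxygen sums to 2.54407; scaling by 5/2.54407 = 1.96535 puts the formula on 5 O.
Si: 0.50863 × 1.96535 = 1.000 atoms per formula unit.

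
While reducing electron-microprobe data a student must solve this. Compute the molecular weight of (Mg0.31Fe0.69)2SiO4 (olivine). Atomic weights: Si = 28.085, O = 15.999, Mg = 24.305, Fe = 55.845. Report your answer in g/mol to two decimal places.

184.22 g/mol

M = 0.62·24.305 + 1.38·55.845 + 1·28.085 + 4·15.999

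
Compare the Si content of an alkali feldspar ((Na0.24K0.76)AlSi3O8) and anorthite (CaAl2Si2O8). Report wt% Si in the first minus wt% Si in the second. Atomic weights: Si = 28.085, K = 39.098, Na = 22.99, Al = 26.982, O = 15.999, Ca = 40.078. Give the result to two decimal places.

10.51 percentage points

M((Na0.24K0.76)AlSi3O8) = 274.461 g/mol, so wt% Si = 84.255/274.461 × 100 = 30.70%.
M(CaAl2Si2O8) = 278.204 g/mol, so wt% Si = 56.170/278.204 × 100 = 20.19%.
30.70 − 20.19 = 10.51 pp.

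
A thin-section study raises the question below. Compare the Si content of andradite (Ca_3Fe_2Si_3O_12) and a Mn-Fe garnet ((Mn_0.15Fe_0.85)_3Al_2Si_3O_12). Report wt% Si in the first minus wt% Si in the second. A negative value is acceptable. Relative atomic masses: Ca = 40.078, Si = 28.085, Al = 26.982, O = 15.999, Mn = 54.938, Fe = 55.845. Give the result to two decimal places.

-0.36 percentage points

First mineral: 84.255 g Si in 508.167 g formula = 16.58 wt% Si.
Second mineral: 84.255 g Si in 497.334 g formula = 16.94 wt% Si.
16.58% − 16.94% gives a difference of -0.36 percentage points.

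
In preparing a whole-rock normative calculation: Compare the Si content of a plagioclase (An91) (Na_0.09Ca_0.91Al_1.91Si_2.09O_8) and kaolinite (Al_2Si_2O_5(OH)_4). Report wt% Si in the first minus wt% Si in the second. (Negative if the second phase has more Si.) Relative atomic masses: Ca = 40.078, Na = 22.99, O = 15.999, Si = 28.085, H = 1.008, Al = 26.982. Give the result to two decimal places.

Si in Na_0.09Ca_0.91Al_1.91Si_2.09O_8: molar mass 276.765 g/mol; 2.09×28.085 = 58.698 g → 21.21 wt%.
Si in Al_2Si_2O_5(OH)_4: molar mass 258.157 g/mol; 2×28.085 = 56.170 g → 21.76 wt%.
Difference = 21.21 − 21.76 = -0.55 percentage points.

-0.55 percentage points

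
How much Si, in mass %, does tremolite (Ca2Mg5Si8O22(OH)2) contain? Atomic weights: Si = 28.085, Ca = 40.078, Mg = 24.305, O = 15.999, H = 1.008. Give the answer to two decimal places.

M(Ca2Mg5Si8O22(OH)2) = 812.353 g/mol.
Si contributes 8 × 28.085 = 224.680 g per mole.
224.680/812.353 = 0.2766 → 27.66%.

27.66 mass %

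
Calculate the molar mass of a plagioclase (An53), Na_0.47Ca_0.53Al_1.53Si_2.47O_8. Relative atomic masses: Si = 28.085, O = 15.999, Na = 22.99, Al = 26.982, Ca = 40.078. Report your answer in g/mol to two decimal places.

270.69 g/mol

M = 0.47×22.99 + 0.53×40.078 + 1.53×26.982 + 2.47×28.085 + 8×15.999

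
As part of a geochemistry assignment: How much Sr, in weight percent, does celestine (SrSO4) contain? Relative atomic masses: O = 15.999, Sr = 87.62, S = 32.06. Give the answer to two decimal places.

47.70 weight percent

M(SrSO4) = 183.676 g/mol.
Sr contributes 1 × 87.62 = 87.620 g per mole.
87.620/183.676 = 0.4770 → 47.70%.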